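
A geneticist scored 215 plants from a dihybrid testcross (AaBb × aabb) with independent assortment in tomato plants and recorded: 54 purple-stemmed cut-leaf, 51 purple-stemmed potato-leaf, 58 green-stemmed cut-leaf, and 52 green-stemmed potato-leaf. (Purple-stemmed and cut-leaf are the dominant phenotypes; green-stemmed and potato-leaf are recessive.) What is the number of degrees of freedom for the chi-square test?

3

A dihybrid testcross with independent assortment gives a 1:1:1:1 ratio.
A goodness-of-fit test with 4 phenotype classes has df = 4 − 1 = 3.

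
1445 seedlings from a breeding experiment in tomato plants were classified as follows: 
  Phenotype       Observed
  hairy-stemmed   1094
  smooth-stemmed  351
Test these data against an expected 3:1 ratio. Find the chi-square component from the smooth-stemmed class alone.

0.291

Total ratio parts = 4. Expected numbers out of 1445:
  hairy-stemmed: 1445 × 3/4 = 1083.75
  smooth-stemmed: 1445 × 1/4 = 361.25
Contribution of smooth-stemmed: (351 − 361.25)² / 361.25 = 0.2908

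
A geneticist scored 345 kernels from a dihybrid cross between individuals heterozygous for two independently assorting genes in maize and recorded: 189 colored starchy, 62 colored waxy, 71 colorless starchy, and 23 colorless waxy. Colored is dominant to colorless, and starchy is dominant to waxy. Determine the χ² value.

A dihybrid F₂ with independent assortment and complete dominance at both loci gives a 9:3:3:1 phenotypic ratio.
Under the 9:3:3:1 hypothesis (Σ ratio = 16, N = 345):
  colored starchy: 345 × 9/16 = 194.0625
  colored waxy: 345 × 3/16 = 64.6875
  colorless starchy: 345 × 3/16 = 64.6875
  colorless waxy: 345 × 1/16 = 21.5625
χ² = Σ (O − E)² / E
  colored starchy: (189 − 194.0625)² / 194.0625 = 0.1321
  colored waxy: (62 − 64.6875)² / 64.6875 = 0.1117
  colorless starchy: (71 − 64.6875)² / 64.6875 = 0.6160
  colorless waxy: (23 − 21.5625)² / 21.5625 = 0.0958
χ² = 0.1321 + 0.1117 + 0.6160 + 0.0958 = 0.9556 ≈ 0.956

0.956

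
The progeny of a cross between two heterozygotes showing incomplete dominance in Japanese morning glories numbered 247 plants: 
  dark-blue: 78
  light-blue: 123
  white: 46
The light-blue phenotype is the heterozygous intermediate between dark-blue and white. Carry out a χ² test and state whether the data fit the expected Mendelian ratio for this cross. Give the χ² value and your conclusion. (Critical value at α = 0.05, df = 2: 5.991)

With incomplete dominance, a heterozygote × heterozygote cross gives a 1:2:1 phenotypic ratio.
Expected counts for N = 247 under a 1:2:1 ratio (total parts = 4):
  dark-blue: 247 × 1/4 = 61.75
  light-blue: 247 × 2/4 = 123.5
  white: 247 × 1/4 = 61.75
χ² = Σ (O − E)² / E
  dark-blue: (78 − 61.75)² / 61.75 = 4.2763
  light-blue: (123 − 123.5)² / 123.5 = 0.0020
  white: (46 − 61.75)² / 61.75 = 4.0172
χ² = 4.2763 + 0.0020 + 4.0172 = 8.2955 ≈ 8.296
Degrees of freedom = 3 − 1 = 2; critical value at α = 0.05 is 5.991.
Since 8.296 > 5.991, we reject the null hypothesis — the data do not fit the 1:2:1 ratio.

8.296; not consistent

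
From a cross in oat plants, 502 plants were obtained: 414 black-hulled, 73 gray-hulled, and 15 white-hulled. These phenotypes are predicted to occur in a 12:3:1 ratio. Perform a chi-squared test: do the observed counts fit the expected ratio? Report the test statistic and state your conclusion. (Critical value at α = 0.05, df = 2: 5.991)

Total ratio parts = 16. Expected numbers out of 502:
  black-hulled: 502 × 12/16 = 376.5
  gray-hulled: 502 × 3/16 = 94.125
  white-hulled: 502 × 1/16 = 31.375
χ² = Σ (O − E)² / E
  black-hulled: (414 − 376.5)² / 376.5 = 3.7351
  gray-hulled: (73 − 94.125)² / 94.125 = 4.7412
  white-hulled: (15 − 31.375)² / 31.375 = 8.5463
χ² = 3.7351 + 4.7412 + 8.5463 = 17.0226 ≈ 17.023
Degrees of freedom = 3 − 1 = 2; critical value at α = 0.05 is 5.991.
Since 17.023 > 5.991, we reject the null hypothesis — the data do not fit the 12:3:1 ratio.

17.023; not consistent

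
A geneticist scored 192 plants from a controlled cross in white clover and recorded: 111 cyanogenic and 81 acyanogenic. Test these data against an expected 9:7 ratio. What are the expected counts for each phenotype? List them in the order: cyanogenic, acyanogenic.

Under the 9:7 hypothesis (Σ ratio = 16, N = 192):
  cyanogenic: 192 × 9/16 = 108
  acyanogenic: 192 × 7/16 = 84

108, 84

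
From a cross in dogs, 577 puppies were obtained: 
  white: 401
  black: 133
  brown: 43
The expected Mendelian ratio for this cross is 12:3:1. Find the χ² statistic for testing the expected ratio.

Expected counts for N = 577 under a 12:3:1 ratio (total parts = 16):
  white: 577 × 12/16 = 432.75
  black: 577 × 3/16 = 108.1875
  brown: 577 × 1/16 = 36.0625
χ² = Σ (O − E)² / E
  white: (401 − 432.75)² / 432.75 = 2.3294
  black: (133 − 108.1875)² / 108.1875 = 5.6907
  brown: (43 − 36.0625)² / 36.0625 = 1.3346
χ² = 2.3294 + 5.6907 + 1.3346 = 9.3547 ≈ 9.355

9.355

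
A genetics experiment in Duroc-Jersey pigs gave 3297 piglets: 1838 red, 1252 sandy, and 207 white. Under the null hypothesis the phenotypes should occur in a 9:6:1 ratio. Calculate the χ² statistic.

Expected counts for N = 3297 under a 9:6:1 ratio (total parts = 16):
  red: 3297 × 9/16 = 1854.5625
  sandy: 3297 × 6/16 = 1236.375
  white: 3297 × 1/16 = 206.0625
χ² = Σ (O − E)² / E
  red: (1838 − 1854.5625)² / 1854.5625 = 0.1479
  sandy: (1252 − 1236.375)² / 1236.375 = 0.1975
  white: (207 − 206.0625)² / 206.0625 = 0.0043
χ² = 0.1479 + 0.1975 + 0.0043 = 0.3497 ≈ 0.350

0.350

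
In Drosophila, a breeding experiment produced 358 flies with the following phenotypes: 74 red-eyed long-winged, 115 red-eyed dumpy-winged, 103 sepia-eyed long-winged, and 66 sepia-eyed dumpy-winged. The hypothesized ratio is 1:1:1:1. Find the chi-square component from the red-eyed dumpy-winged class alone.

The 1:1:1:1 ratio has 4 parts, so with N = 358 the expected counts are:
  red-eyed long-winged: 358 × 1/4 = 89.5
  red-eyed dumpy-winged: 358 × 1/4 = 89.5
  sepia-eyed long-winged: 358 × 1/4 = 89.5
  sepia-eyed dumpy-winged: 358 × 1/4 = 89.5
Contribution of red-eyed dumpy-winged: (115 − 89.5)² / 89.5 = 7.2654

7.265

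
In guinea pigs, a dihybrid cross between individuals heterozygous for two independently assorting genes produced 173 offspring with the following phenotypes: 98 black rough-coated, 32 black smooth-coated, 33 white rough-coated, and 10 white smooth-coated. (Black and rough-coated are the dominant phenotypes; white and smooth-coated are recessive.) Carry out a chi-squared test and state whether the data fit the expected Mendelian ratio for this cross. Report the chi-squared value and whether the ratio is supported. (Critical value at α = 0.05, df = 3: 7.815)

0.082; consistent

A dihybrid F₂ with independent assortment and complete dominance at both loci gives a 9:3:3:1 phenotypic ratio.
The 9:3:3:1 ratio has 16 parts, so with N = 173 the expected counts are:
  black rough-coated: 173 × 9/16 = 97.3125
  black smooth-coated: 173 × 3/16 = 32.4375
  white rough-coated: 173 × 3/16 = 32.4375
  white smooth-coated: 173 × 1/16 = 10.8125
χ² = Σ (O − E)² / E
  black rough-coated: (98 − 97.3125)² / 97.3125 = 0.0049
  black smooth-coated: (32 − 32.4375)² / 32.4375 = 0.0059
  white rough-coated: (33 − 32.4375)² / 32.4375 = 0.0098
  white smooth-coated: (10 − 10.8125)² / 10.8125 = 0.0611
χ² = 0.0049 + 0.0059 + 0.0098 + 0.0611 = 0.0817 ≈ 0.082
Degrees of freedom = 4 − 1 = 3; critical value at α = 0.05 is 7.815.
Since 0.082 < 7.815, we fail to reject the null hypothesis — the data are consistent with the 9:3:3:1 ratio.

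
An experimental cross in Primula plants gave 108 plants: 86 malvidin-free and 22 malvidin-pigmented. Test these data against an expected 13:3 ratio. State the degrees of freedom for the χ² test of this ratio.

1

A goodness-of-fit test with 2 phenotype classes has df = 2 − 1 = 1.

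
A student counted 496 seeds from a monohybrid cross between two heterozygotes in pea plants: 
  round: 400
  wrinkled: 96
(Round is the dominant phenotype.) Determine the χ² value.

For a monohybrid cross between heterozygotes with complete dominance, the expected phenotypic ratio is 3:1.
The 3:1 ratio has 4 parts, so with N = 496 the expected counts are:
  round: 496 × 3/4 = 372
  wrinkled: 496 × 1/4 = 124
χ² = Σ (O − E)² / E
  round: (400 − 372)² / 372 = 2.1075
  wrinkled: (96 − 124)² / 124 = 6.3226
χ² = 2.1075 + 6.3226 = 8.4301 ≈ 8.430

8.430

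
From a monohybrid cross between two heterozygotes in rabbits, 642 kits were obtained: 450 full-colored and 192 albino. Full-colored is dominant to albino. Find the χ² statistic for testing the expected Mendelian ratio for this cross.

For a monohybrid cross between heterozygotes with complete dominance, the expected phenotypic ratio is 3:1.
The 3:1 ratio has 4 parts, so with N = 642 the expected counts are:
  full-colored: 642 × 3/4 = 481.5
  albino: 642 × 1/4 = 160.5
χ² = Σ (O − E)² / E
  full-colored: (450 − 481.5)² / 481.5 = 2.0607
  albino: (192 − 160.5)² / 160.5 = 6.1822
χ² = 2.0607 + 6.1822 = 8.2429 ≈ 8.243

8.243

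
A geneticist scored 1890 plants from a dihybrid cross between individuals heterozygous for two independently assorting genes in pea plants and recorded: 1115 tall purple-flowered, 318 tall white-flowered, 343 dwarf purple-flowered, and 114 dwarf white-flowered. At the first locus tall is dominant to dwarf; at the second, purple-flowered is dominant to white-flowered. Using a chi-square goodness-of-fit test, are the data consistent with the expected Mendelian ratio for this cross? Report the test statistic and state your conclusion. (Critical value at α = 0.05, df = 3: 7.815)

6.774; consistent

A dihybrid F₂ with independent assortment and complete dominance at both loci gives a 9:3:3:1 phenotypic ratio.
Total ratio parts = 16. Expected numbers out of 1890:
  tall purple-flowered: 1890 × 9/16 = 1063.125
  tall white-flowered: 1890 × 3/16 = 354.375
  dwarf purple-flowered: 1890 × 3/16 = 354.375
  dwarf white-flowered: 1890 × 1/16 = 118.125
χ² = Σ (O − E)² / E
  tall purple-flowered: (1115 − 1063.125)² / 1063.125 = 2.5312
  tall white-flowered: (318 − 354.375)² / 354.375 = 3.7337
  dwarf purple-flowered: (343 − 354.375)² / 354.375 = 0.3651
  dwarf white-flowered: (114 − 118.125)² / 118.125 = 0.1440
χ² = 2.5312 + 3.7337 + 0.3651 + 0.1440 = 6.774
Degrees of freedom = 4 − 1 = 3; critical value at α = 0.05 is 7.815.
Since 6.774 < 7.815, we fail to reject the null hypothesis — the data are consistent with the 9:3:3:1 ratio.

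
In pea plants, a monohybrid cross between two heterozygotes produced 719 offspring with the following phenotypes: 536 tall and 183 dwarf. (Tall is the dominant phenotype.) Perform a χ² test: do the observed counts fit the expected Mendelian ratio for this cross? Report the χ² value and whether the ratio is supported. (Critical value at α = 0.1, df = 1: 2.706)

For a monohybrid cross between heterozygotes with complete dominance, the expected phenotypic ratio is 3:1.
Under the 3:1 hypothesis (Σ ratio = 4, N = 719):
  tall: 719 × 3/4 = 539.25
  dwarf: 719 × 1/4 = 179.75
χ² = Σ (O − E)² / E
  tall: (536 − 539.25)² / 539.25 = 0.0196
  dwarf: (183 − 179.75)² / 179.75 = 0.0588
χ² = 0.0196 + 0.0588 = 0.0784 ≈ 0.078
Degrees of freedom = 2 − 1 = 1; critical value at α = 0.1 is 2.706.
Since 0.078 < 2.706, we fail to reject the null hypothesis — the data are consistent with the 3:1 ratio.

0.078; consistent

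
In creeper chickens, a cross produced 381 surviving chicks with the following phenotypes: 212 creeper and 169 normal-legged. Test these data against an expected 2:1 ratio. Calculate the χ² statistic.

20.835

The 2:1 ratio has 3 parts, so with N = 381 the expected counts are:
  creeper: 381 × 2/3 = 254
  normal-legged: 381 × 1/3 = 127
χ² = Σ (O − E)² / E
  creeper: (212 − 254)² / 254 = 6.9449
  normal-legged: (169 − 127)² / 127 = 13.8898
χ² = 6.9449 + 13.8898 = 20.8347 ≈ 20.835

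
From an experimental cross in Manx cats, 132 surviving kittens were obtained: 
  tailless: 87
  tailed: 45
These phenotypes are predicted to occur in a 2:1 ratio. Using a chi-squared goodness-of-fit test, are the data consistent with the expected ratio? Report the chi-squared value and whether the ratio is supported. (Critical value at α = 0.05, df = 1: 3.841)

0.034; consistent

Total ratio parts = 3. Expected numbers out of 132:
  tailless: 132 × 2/3 = 88
  tailed: 132 × 1/3 = 44
χ² = Σ (O − E)² / E
  tailless: (87 − 88)² / 88 = 0.0114
  tailed: (45 − 44)² / 44 = 0.0227
χ² = 0.0114 + 0.0227 = 0.0341 ≈ 0.034
Degrees of freedom = 2 − 1 = 1; critical value at α = 0.05 is 3.841.
Since 0.034 < 3.841, we fail to reject the null hypothesis — the data are consistent with the 2:1 ratio.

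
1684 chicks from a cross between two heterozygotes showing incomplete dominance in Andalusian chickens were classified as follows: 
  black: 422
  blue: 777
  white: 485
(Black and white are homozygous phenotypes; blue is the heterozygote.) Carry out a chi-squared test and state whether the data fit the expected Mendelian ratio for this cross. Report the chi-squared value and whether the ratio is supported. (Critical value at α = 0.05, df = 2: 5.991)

14.749; not consistent

With incomplete dominance, a heterozygote × heterozygote cross gives a 1:2:1 phenotypic ratio.
Under the 1:2:1 hypothesis (Σ ratio = 4, N = 1684):
  black: 1684 × 1/4 = 421
  blue: 1684 × 2/4 = 842
  white: 1684 × 1/4 = 421
χ² = Σ (O − E)² / E
  black: (422 − 421)² / 421 = 0.0024
  blue: (777 − 842)² / 842 = 5.0178
  white: (485 − 421)² / 421 = 9.7292
χ² = 0.0024 + 5.0178 + 9.7292 = 14.7494 ≈ 14.749
Degrees of freedom = 3 − 1 = 2; critical value at α = 0.05 is 5.991.
Since 14.749 > 5.991, we reject the null hypothesis — the data do not fit the 1:2:1 ratio.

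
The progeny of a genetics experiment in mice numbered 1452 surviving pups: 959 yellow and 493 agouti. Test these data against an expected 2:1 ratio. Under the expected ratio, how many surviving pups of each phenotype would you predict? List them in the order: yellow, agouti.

Under the 2:1 hypothesis (Σ ratio = 3, N = 1452):
  yellow: 1452 × 2/3 = 968
  agouti: 1452 × 1/3 = 484

968, 484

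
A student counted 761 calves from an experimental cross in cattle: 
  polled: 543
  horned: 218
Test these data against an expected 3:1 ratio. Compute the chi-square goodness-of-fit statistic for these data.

5.397

Expected counts for N = 761 under a 3:1 ratio (total parts = 4):
  polled: 761 × 3/4 = 570.75
  horned: 761 × 1/4 = 190.25
χ² = Σ (O − E)² / E
  polled: (543 − 570.75)² / 570.75 = 1.3492
  horned: (218 − 190.25)² / 190.25 = 4.0476
χ² = 1.3492 + 4.0476 = 5.3968 ≈ 5.397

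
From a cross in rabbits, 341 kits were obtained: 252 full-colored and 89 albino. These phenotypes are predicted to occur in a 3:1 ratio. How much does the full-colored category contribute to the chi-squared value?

The 3:1 ratio has 4 parts, so with N = 341 the expected counts are:
  full-colored: 341 × 3/4 = 255.75
  albino: 341 × 1/4 = 85.25
Contribution of full-colored: (252 − 255.75)² / 255.75 = 0.0550

0.055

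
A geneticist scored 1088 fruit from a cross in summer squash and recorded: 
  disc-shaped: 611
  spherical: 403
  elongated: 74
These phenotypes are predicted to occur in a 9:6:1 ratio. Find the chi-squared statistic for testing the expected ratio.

Total ratio parts = 16. Expected numbers out of 1088:
  disc-shaped: 1088 × 9/16 = 612
  spherical: 1088 × 6/16 = 408
  elongated: 1088 × 1/16 = 68
χ² = Σ (O − E)² / E
  disc-shaped: (611 − 612)² / 612 = 0.0016
  spherical: (403 − 408)² / 408 = 0.0613
  elongated: (74 − 68)² / 68 = 0.5294
χ² = 0.0016 + 0.0613 + 0.5294 = 0.5923 ≈ 0.592

0.592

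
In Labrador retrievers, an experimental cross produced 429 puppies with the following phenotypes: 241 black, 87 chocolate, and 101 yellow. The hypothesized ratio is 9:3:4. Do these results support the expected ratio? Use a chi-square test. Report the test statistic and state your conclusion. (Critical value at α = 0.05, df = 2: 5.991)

The 9:3:4 ratio has 16 parts, so with N = 429 the expected counts are:
  black: 429 × 9/16 = 241.3125
  chocolate: 429 × 3/16 = 80.4375
  yellow: 429 × 4/16 = 107.25
χ² = Σ (O − E)² / E
  black: (241 − 241.3125)² / 241.3125 = 0.0004
  chocolate: (87 − 80.4375)² / 80.4375 = 0.5354
  yellow: (101 − 107.25)² / 107.25 = 0.3642
χ² = 0.0004 + 0.5354 + 0.3642 = 0.900
Degrees of freedom = 3 − 1 = 2; critical value at α = 0.05 is 5.991.
Since 0.900 < 5.991, we fail to reject the null hypothesis — the data are consistent with the 9:3:4 ratio.

0.900; consistent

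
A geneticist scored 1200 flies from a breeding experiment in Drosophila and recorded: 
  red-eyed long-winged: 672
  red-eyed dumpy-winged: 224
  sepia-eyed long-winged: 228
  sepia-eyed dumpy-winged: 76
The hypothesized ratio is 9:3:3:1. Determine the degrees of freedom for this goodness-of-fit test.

A goodness-of-fit test with 4 phenotype classes has df = 4 − 1 = 3.

3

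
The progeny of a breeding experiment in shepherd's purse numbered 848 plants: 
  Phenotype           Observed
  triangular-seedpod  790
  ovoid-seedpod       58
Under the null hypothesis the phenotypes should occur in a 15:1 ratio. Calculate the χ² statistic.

The 15:1 ratio has 16 parts, so with N = 848 the expected counts are:
  triangular-seedpod: 848 × 15/16 = 795
  ovoid-seedpod: 848 × 1/16 = 53
χ² = Σ (O − E)² / E
  triangular-seedpod: (790 − 795)² / 795 = 0.0314
  ovoid-seedpod: (58 − 53)² / 53 = 0.4717
χ² = 0.0314 + 0.4717 = 0.5031 ≈ 0.503

0.503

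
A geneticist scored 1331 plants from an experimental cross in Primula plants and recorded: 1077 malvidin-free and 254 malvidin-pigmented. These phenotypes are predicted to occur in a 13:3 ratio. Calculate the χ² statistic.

Under the 13:3 hypothesis (Σ ratio = 16, N = 1331):
  malvidin-free: 1331 × 13/16 = 1081.4375
  malvidin-pigmented: 1331 × 3/16 = 249.5625
χ² = Σ (O − E)² / E
  malvidin-free: (1077 − 1081.4375)² / 1081.4375 = 0.0182
  malvidin-pigmented: (254 − 249.5625)² / 249.5625 = 0.0789
χ² = 0.0182 + 0.0789 = 0.0971 ≈ 0.097

0.097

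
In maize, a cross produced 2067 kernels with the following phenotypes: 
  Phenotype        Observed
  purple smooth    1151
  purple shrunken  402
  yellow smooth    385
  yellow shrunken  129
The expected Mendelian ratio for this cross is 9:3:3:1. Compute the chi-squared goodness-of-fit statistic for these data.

The 9:3:3:1 ratio has 16 parts, so with N = 2067 the expected counts are:
  purple smooth: 2067 × 9/16 = 1162.6875
  purple shrunken: 2067 × 3/16 = 387.5625
  yellow smooth: 2067 × 3/16 = 387.5625
  yellow shrunken: 2067 × 1/16 = 129.1875
χ² = Σ (O − E)² / E
  purple smooth: (1151 − 1162.6875)² / 1162.6875 = 0.1175
  purple shrunken: (402 − 387.5625)² / 387.5625 = 0.5378
  yellow smooth: (385 − 387.5625)² / 387.5625 = 0.0169
  yellow shrunken: (129 − 129.1875)² / 129.1875 = 0.0003
χ² = 0.1175 + 0.5378 + 0.0169 + 0.0003 = 0.6725 ≈ 0.673

0.673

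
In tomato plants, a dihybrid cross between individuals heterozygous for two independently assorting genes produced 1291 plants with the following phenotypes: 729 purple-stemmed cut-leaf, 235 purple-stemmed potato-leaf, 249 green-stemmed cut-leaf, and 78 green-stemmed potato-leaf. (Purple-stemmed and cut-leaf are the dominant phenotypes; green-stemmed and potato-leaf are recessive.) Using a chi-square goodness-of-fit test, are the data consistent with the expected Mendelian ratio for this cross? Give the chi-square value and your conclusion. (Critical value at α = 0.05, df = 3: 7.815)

A dihybrid F₂ with independent assortment and complete dominance at both loci gives a 9:3:3:1 phenotypic ratio.
Total ratio parts = 16. Expected numbers out of 1291:
  purple-stemmed cut-leaf: 1291 × 9/16 = 726.1875
  purple-stemmed potato-leaf: 1291 × 3/16 = 242.0625
  green-stemmed cut-leaf: 1291 × 3/16 = 242.0625
  green-stemmed potato-leaf: 1291 × 1/16 = 80.6875
χ² = Σ (O − E)² / E
  purple-stemmed cut-leaf: (729 − 726.1875)² / 726.1875 = 0.0109
  purple-stemmed potato-leaf: (235 − 242.0625)² / 242.0625 = 0.2061
  green-stemmed cut-leaf: (249 − 242.0625)² / 242.0625 = 0.1988
  green-stemmed potato-leaf: (78 − 80.6875)² / 80.6875 = 0.0895
χ² = 0.0109 + 0.2061 + 0.1988 + 0.0895 = 0.5053 ≈ 0.505
Degrees of freedom = 4 − 1 = 3; critical value at α = 0.05 is 7.815.
Since 0.505 < 7.815, we fail to reject the null hypothesis — the data are consistent with the 9:3:3:1 ratio.

0.505; consistent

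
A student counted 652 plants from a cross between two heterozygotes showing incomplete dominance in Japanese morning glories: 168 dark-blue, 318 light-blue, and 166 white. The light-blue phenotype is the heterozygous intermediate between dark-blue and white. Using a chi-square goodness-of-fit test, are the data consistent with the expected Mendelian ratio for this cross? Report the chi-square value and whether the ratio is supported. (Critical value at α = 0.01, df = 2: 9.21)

0.405; consistent

With incomplete dominance, a heterozygote × heterozygote cross gives a 1:2:1 phenotypic ratio.
Expected counts for N = 652 under a 1:2:1 ratio (total parts = 4):
  dark-blue: 652 × 1/4 = 163
  light-blue: 652 × 2/4 = 326
  white: 652 × 1/4 = 163
χ² = Σ (O − E)² / E
  dark-blue: (168 − 163)² / 163 = 0.1534
  light-blue: (318 − 326)² / 326 = 0.1963
  white: (166 − 163)² / 163 = 0.0552
χ² = 0.1534 + 0.1963 + 0.0552 = 0.4049 ≈ 0.405
Degrees of freedom = 3 − 1 = 2; critical value at α = 0.01 is 9.21.
Since 0.405 < 9.21, we fail to reject the null hypothesis — the data are consistent with the 1:2:1 ratio.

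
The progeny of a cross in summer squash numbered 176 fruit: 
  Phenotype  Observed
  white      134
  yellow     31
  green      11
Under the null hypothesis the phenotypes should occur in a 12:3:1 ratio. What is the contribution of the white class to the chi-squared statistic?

Total ratio parts = 16. Expected numbers out of 176:
  white: 176 × 12/16 = 132
  yellow: 176 × 3/16 = 33
  green: 176 × 1/16 = 11
Contribution of white: (134 − 132)² / 132 = 0.0303

0.030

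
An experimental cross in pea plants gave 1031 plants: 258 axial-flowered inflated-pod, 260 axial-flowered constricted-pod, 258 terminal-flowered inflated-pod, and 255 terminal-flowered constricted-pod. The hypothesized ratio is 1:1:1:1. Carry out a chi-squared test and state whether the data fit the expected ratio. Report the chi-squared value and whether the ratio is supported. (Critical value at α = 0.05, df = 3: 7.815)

The 1:1:1:1 ratio has 4 parts, so with N = 1031 the expected counts are:
  axial-flowered inflated-pod: 1031 × 1/4 = 257.75
  axial-flowered constricted-pod: 1031 × 1/4 = 257.75
  terminal-flowered inflated-pod: 1031 × 1/4 = 257.75
  terminal-flowered constricted-pod: 1031 × 1/4 = 257.75
χ² = Σ (O − E)² / E
  axial-flowered inflated-pod: (258 − 257.75)² / 257.75 = 0.0002
  axial-flowered constricted-pod: (260 − 257.75)² / 257.75 = 0.0196
  terminal-flowered inflated-pod: (258 − 257.75)² / 257.75 = 0.0002
  terminal-flowered constricted-pod: (255 − 257.75)² / 257.75 = 0.0293
χ² = 0.0002 + 0.0196 + 0.0002 + 0.0293 = 0.0493 ≈ 0.049
Degrees of freedom = 4 − 1 = 3; critical value at α = 0.05 is 7.815.
Since 0.049 < 7.815, we fail to reject the null hypothesis — the data are consistent with the 1:1:1:1 ratio.

0.049; consistent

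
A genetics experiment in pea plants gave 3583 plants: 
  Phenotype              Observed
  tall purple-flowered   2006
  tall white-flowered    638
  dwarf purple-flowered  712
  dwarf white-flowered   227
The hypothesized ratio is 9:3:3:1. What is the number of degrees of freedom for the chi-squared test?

3

A goodness-of-fit test with 4 phenotype classes has df = 4 − 1 = 3.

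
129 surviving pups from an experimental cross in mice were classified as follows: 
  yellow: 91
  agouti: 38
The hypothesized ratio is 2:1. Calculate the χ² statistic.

0.872

Expected counts for N = 129 under a 2:1 ratio (total parts = 3):
  yellow: 129 × 2/3 = 86
  agouti: 129 × 1/3 = 43
χ² = Σ (O − E)² / E
  yellow: (91 − 86)² / 86 = 0.2907
  agouti: (38 − 43)² / 43 = 0.5814
χ² = 0.2907 + 0.5814 = 0.8721 ≈ 0.872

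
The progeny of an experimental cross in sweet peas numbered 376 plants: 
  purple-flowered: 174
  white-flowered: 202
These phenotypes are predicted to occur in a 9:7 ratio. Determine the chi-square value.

15.198

The 9:7 ratio has 16 parts, so with N = 376 the expected counts are:
  purple-flowered: 376 × 9/16 = 211.5
  white-flowered: 376 × 7/16 = 164.5
χ² = Σ (O − E)² / E
  purple-flowered: (174 − 211.5)² / 211.5 = 6.6489
  white-flowered: (202 − 164.5)² / 164.5 = 8.5486
χ² = 6.6489 + 8.5486 = 15.1975 ≈ 15.198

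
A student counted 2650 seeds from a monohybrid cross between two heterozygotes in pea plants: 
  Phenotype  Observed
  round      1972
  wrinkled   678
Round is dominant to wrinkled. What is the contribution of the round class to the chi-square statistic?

0.121

For a monohybrid cross between heterozygotes with complete dominance, the expected phenotypic ratio is 3:1.
Under the 3:1 hypothesis (Σ ratio = 4, N = 2650):
  round: 2650 × 3/4 = 1987.5
  wrinkled: 2650 × 1/4 = 662.5
Contribution of round: (1972 − 1987.5)² / 1987.5 = 0.1209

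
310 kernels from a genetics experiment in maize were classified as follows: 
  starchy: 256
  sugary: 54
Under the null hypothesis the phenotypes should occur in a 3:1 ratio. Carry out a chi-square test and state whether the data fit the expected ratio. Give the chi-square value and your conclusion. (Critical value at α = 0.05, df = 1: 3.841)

The 3:1 ratio has 4 parts, so with N = 310 the expected counts are:
  starchy: 310 × 3/4 = 232.5
  sugary: 310 × 1/4 = 77.5
χ² = Σ (O − E)² / E
  starchy: (256 − 232.5)² / 232.5 = 2.3753
  sugary: (54 − 77.5)² / 77.5 = 7.1258
χ² = 2.3753 + 7.1258 = 9.5011 ≈ 9.501
Degrees of freedom = 2 − 1 = 1; critical value at α = 0.05 is 3.841.
Since 9.501 > 3.841, we reject the null hypothesis — the data do not fit the 3:1 ratio.

9.501; not consistent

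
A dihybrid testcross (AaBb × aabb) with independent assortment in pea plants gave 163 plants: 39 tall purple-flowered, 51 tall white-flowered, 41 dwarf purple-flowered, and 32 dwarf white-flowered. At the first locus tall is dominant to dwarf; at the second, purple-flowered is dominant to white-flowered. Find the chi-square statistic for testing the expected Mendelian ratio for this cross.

4.534

A dihybrid testcross with independent assortment gives a 1:1:1:1 ratio.
Expected counts for N = 163 under a 1:1:1:1 ratio (total parts = 4):
  tall purple-flowered: 163 × 1/4 = 40.75
  tall white-flowered: 163 × 1/4 = 40.75
  dwarf purple-flowered: 163 × 1/4 = 40.75
  dwarf white-flowered: 163 × 1/4 = 40.75
χ² = Σ (O − E)² / E
  tall purple-flowered: (39 − 40.75)² / 40.75 = 0.0752
  tall white-flowered: (51 − 40.75)² / 40.75 = 2.5782
  dwarf purple-flowered: (41 − 40.75)² / 40.75 = 0.0015
  dwarf white-flowered: (32 − 40.75)² / 40.75 = 1.8788
χ² = 0.0752 + 2.5782 + 0.0015 + 1.8788 = 4.5337 ≈ 4.534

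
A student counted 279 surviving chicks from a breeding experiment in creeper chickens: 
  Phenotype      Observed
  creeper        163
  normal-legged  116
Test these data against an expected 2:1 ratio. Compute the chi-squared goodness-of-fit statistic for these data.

Total ratio parts = 3. Expected numbers out of 279:
  creeper: 279 × 2/3 = 186
  normal-legged: 279 × 1/3 = 93
χ² = Σ (O − E)² / E
  creeper: (163 − 186)² / 186 = 2.8441
  normal-legged: (116 − 93)² / 93 = 5.6882
χ² = 2.8441 + 5.6882 = 8.5323 ≈ 8.532

8.532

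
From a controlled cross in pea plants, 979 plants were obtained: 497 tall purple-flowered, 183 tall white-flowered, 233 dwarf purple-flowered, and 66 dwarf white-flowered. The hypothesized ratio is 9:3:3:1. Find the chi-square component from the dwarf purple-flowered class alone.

The 9:3:3:1 ratio has 16 parts, so with N = 979 the expected counts are:
  tall purple-flowered: 979 × 9/16 = 550.6875
  tall white-flowered: 979 × 3/16 = 183.5625
  dwarf purple-flowered: 979 × 3/16 = 183.5625
  dwarf white-flowered: 979 × 1/16 = 61.1875
Contribution of dwarf purple-flowered: (233 − 183.5625)² / 183.5625 = 13.3146

13.315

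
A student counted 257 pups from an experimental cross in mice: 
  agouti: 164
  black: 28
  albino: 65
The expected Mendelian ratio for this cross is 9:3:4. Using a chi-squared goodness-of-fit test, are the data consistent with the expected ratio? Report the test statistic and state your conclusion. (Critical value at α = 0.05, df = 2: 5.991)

Under the 9:3:4 hypothesis (Σ ratio = 16, N = 257):
  agouti: 257 × 9/16 = 144.5625
  black: 257 × 3/16 = 48.1875
  albino: 257 × 4/16 = 64.25
χ² = Σ (O − E)² / E
  agouti: (164 − 144.5625)² / 144.5625 = 2.6135
  black: (28 − 48.1875)² / 48.1875 = 8.4573
  albino: (65 − 64.25)² / 64.25 = 0.0088
χ² = 2.6135 + 8.4573 + 0.0088 = 11.0796 ≈ 11.080
Degrees of freedom = 3 − 1 = 2; critical value at α = 0.05 is 5.991.
Since 11.080 > 5.991, we reject the null hypothesis — the data do not fit the 9:3:4 ratio.

11.080; not consistent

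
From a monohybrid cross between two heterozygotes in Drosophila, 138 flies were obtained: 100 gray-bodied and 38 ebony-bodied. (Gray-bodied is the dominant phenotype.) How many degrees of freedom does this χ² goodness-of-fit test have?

1

For a monohybrid cross between heterozygotes with complete dominance, the expected phenotypic ratio is 3:1.
A goodness-of-fit test with 2 phenotype classes has df = 2 − 1 = 1.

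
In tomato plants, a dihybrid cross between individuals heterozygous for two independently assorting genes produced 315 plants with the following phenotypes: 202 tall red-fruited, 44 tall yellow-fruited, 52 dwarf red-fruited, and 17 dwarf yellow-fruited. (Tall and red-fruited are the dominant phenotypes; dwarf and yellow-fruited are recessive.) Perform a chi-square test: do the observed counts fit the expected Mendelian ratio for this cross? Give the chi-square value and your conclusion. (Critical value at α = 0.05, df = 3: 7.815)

8.527; not consistent

A dihybrid F₂ with independent assortment and complete dominance at both loci gives a 9:3:3:1 phenotypic ratio.
Under the 9:3:3:1 hypothesis (Σ ratio = 16, N = 315):
  tall red-fruited: 315 × 9/16 = 177.1875
  tall yellow-fruited: 315 × 3/16 = 59.0625
  dwarf red-fruited: 315 × 3/16 = 59.0625
  dwarf yellow-fruited: 315 × 1/16 = 19.6875
χ² = Σ (O − E)² / E
  tall red-fruited: (202 − 177.1875)² / 177.1875 = 3.4746
  tall yellow-fruited: (44 − 59.0625)² / 59.0625 = 3.8413
  dwarf red-fruited: (52 − 59.0625)² / 59.0625 = 0.8445
  dwarf yellow-fruited: (17 − 19.6875)² / 19.6875 = 0.3669
χ² = 3.4746 + 3.8413 + 0.8445 + 0.3669 = 8.5273 ≈ 8.527
Degrees of freedom = 4 − 1 = 3; critical value at α = 0.05 is 7.815.
Since 8.527 > 7.815, we reject the null hypothesis — the data do not fit the 9:3:3:1 ratio.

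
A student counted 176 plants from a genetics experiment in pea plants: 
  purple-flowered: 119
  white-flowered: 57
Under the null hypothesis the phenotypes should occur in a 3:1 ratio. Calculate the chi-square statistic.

5.121

Under the 3:1 hypothesis (Σ ratio = 4, N = 176):
  purple-flowered: 176 × 3/4 = 132
  white-flowered: 176 × 1/4 = 44
χ² = Σ (O − E)² / E
  purple-flowered: (119 − 132)² / 132 = 1.2803
  white-flowered: (57 − 44)² / 44 = 3.8409
χ² = 1.2803 + 3.8409 = 5.1212 ≈ 5.121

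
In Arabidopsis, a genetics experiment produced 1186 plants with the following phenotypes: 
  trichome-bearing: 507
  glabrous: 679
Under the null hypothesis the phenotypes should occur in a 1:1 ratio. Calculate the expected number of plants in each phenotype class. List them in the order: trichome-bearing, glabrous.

The 1:1 ratio has 2 parts, so with N = 1186 the expected counts are:
  trichome-bearing: 1186 × 1/2 = 593
  glabrous: 1186 × 1/2 = 593

593, 593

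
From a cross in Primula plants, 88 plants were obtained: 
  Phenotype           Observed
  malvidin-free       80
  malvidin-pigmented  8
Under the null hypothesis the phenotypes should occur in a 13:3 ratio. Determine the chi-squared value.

5.389

Expected counts for N = 88 under a 13:3 ratio (total parts = 16):
  malvidin-free: 88 × 13/16 = 71.5
  malvidin-pigmented: 88 × 3/16 = 16.5
χ² = Σ (O − E)² / E
  malvidin-free: (80 − 71.5)² / 71.5 = 1.0105
  malvidin-pigmented: (8 − 16.5)² / 16.5 = 4.3788
χ² = 1.0105 + 4.3788 = 5.3893 ≈ 5.389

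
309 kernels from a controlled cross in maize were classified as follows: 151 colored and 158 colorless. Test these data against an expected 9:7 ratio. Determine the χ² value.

Expected counts for N = 309 under a 9:7 ratio (total parts = 16):
  colored: 309 × 9/16 = 173.8125
  colorless: 309 × 7/16 = 135.1875
χ² = Σ (O − E)² / E
  colored: (151 − 173.8125)² / 173.8125 = 2.9941
  colorless: (158 − 135.1875)² / 135.1875 = 3.8495
χ² = 2.9941 + 3.8495 = 6.8436 ≈ 6.844

6.844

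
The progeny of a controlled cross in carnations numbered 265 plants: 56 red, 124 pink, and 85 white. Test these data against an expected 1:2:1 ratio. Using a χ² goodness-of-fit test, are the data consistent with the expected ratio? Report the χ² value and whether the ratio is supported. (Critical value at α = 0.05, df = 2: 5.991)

7.438; not consistent

Expected counts for N = 265 under a 1:2:1 ratio (total parts = 4):
  red: 265 × 1/4 = 66.25
  pink: 265 × 2/4 = 132.5
  white: 265 × 1/4 = 66.25
χ² = Σ (O − E)² / E
  red: (56 − 66.25)² / 66.25 = 1.5858
  pink: (124 − 132.5)² / 132.5 = 0.5453
  white: (85 − 66.25)² / 66.25 = 5.3066
χ² = 1.5858 + 0.5453 + 5.3066 = 7.4377 ≈ 7.438
Degrees of freedom = 3 − 1 = 2; critical value at α = 0.05 is 5.991.
Since 7.438 > 5.991, we reject the null hypothesis — the data do not fit the 1:2:1 ratio.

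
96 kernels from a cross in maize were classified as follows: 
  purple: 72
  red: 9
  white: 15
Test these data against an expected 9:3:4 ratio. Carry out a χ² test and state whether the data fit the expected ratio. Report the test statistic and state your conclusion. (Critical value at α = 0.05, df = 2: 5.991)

13.875; not consistent

Expected counts for N = 96 under a 9:3:4 ratio (total parts = 16):
  purple: 96 × 9/16 = 54
  red: 96 × 3/16 = 18
  white: 96 × 4/16 = 24
χ² = Σ (O − E)² / E
  purple: (72 − 54)² / 54 = 6.0000
  red: (9 − 18)² / 18 = 4.5000
  white: (15 − 24)² / 24 = 3.3750
χ² = 6.0000 + 4.5000 + 3.3750 = 13.875
Degrees of freedom = 3 − 1 = 2; critical value at α = 0.05 is 5.991.
Since 13.875 > 5.991, we reject the null hypothesis — the data do not fit the 9:3:4 ratio.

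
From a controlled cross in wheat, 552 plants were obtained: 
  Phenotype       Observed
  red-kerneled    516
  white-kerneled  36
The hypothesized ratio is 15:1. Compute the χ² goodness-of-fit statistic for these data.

0.070

Under the 15:1 hypothesis (Σ ratio = 16, N = 552):
  red-kerneled: 552 × 15/16 = 517.5
  white-kerneled: 552 × 1/16 = 34.5
χ² = Σ (O − E)² / E
  red-kerneled: (516 − 517.5)² / 517.5 = 0.0043
  white-kerneled: (36 − 34.5)² / 34.5 = 0.0652
χ² = 0.0043 + 0.0652 = 0.0695 ≈ 0.070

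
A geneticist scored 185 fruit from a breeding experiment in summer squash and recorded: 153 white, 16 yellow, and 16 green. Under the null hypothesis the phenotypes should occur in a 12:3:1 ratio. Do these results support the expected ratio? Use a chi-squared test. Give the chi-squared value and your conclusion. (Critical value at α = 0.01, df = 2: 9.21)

13.234; not consistent

The 12:3:1 ratio has 16 parts, so with N = 185 the expected counts are:
  white: 185 × 12/16 = 138.75
  yellow: 185 × 3/16 = 34.6875
  green: 185 × 1/16 = 11.5625
χ² = Σ (O − E)² / E
  white: (153 − 138.75)² / 138.75 = 1.4635
  yellow: (16 − 34.6875)² / 34.6875 = 10.0677
  green: (16 − 11.5625)² / 11.5625 = 1.7030
χ² = 1.4635 + 10.0677 + 1.7030 = 13.2342 ≈ 13.234
Degrees of freedom = 3 − 1 = 2; critical value at α = 0.01 is 9.21.
Since 13.234 > 9.21, we reject the null hypothesis — the data do not fit the 12:3:1 ratio.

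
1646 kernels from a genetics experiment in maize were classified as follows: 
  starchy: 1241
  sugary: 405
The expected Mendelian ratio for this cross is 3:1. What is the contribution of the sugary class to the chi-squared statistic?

The 3:1 ratio has 4 parts, so with N = 1646 the expected counts are:
  starchy: 1646 × 3/4 = 1234.5
  sugary: 1646 × 1/4 = 411.5
Contribution of sugary: (405 − 411.5)² / 411.5 = 0.1027

0.103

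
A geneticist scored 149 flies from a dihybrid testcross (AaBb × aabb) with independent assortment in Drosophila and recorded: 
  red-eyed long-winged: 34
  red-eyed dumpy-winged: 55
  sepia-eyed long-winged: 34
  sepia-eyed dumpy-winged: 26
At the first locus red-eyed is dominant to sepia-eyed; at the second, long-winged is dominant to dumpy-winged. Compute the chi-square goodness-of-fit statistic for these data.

12.423

A dihybrid testcross with independent assortment gives a 1:1:1:1 ratio.
The 1:1:1:1 ratio has 4 parts, so with N = 149 the expected counts are:
  red-eyed long-winged: 149 × 1/4 = 37.25
  red-eyed dumpy-winged: 149 × 1/4 = 37.25
  sepia-eyed long-winged: 149 × 1/4 = 37.25
  sepia-eyed dumpy-winged: 149 × 1/4 = 37.25
χ² = Σ (O − E)² / E
  red-eyed long-winged: (34 − 37.25)² / 37.25 = 0.2836
  red-eyed dumpy-winged: (55 − 37.25)² / 37.25 = 8.4581
  sepia-eyed long-winged: (34 − 37.25)² / 37.25 = 0.2836
  sepia-eyed dumpy-winged: (26 − 37.25)² / 37.25 = 3.3977
χ² = 0.2836 + 8.4581 + 0.2836 + 3.3977 = 12.423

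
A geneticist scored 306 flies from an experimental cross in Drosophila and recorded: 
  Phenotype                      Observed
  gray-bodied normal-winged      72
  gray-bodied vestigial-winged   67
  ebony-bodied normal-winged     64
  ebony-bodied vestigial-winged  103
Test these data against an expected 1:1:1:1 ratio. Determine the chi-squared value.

12.667

The 1:1:1:1 ratio has 4 parts, so with N = 306 the expected counts are:
  gray-bodied normal-winged: 306 × 1/4 = 76.5
  gray-bodied vestigial-winged: 306 × 1/4 = 76.5
  ebony-bodied normal-winged: 306 × 1/4 = 76.5
  ebony-bodied vestigial-winged: 306 × 1/4 = 76.5
χ² = Σ (O − E)² / E
  gray-bodied normal-winged: (72 − 76.5)² / 76.5 = 0.2647
  gray-bodied vestigial-winged: (67 − 76.5)² / 76.5 = 1.1797
  ebony-bodied normal-winged: (64 − 76.5)² / 76.5 = 2.0425
  ebony-bodied vestigial-winged: (103 − 76.5)² / 76.5 = 9.1797
χ² = 0.2647 + 1.1797 + 2.0425 + 9.1797 = 12.6666 ≈ 12.667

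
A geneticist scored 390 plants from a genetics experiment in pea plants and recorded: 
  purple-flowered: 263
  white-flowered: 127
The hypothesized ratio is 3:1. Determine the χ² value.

Total ratio parts = 4. Expected numbers out of 390:
  purple-flowered: 390 × 3/4 = 292.5
  white-flowered: 390 × 1/4 = 97.5
χ² = Σ (O − E)² / E
  purple-flowered: (263 − 292.5)² / 292.5 = 2.9752
  white-flowered: (127 − 97.5)² / 97.5 = 8.9256
χ² = 2.9752 + 8.9256 = 11.9008 ≈ 11.901

11.901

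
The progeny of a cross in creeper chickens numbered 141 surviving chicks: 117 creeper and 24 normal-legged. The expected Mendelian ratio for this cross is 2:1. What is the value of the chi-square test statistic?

Expected counts for N = 141 under a 2:1 ratio (total parts = 3):
  creeper: 141 × 2/3 = 94
  normal-legged: 141 × 1/3 = 47
χ² = Σ (O − E)² / E
  creeper: (117 − 94)² / 94 = 5.6277
  normal-legged: (24 − 47)² / 47 = 11.2553
χ² = 5.6277 + 11.2553 = 16.883

16.883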